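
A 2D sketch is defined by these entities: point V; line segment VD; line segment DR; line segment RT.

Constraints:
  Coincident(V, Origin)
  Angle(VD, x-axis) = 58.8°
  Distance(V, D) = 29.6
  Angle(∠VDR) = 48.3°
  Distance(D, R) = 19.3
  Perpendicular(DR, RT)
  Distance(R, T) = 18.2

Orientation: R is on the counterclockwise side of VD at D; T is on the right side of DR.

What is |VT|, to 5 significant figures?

40.302

V is at the origin; VD runs at 58.8° with length 29.6, so D = 29.6·(cos 58.8°, sin 58.8°) = (15.334, 25.319). ∠VDR = 48.3°, so DR runs at 58.8° + (180° − 48.3°) = 190.50° from the x-axis; with |DR| = 19.3, R = D + 19.3·(cos 190.50°, sin 190.50°) = (-3.6432, 21.802). The perpendicularity gives RT at right angles to DR; with |RT| = 18.2 on the right of DR, T = R + 18.2·(-0.18224, 0.98325) = (-6.9599, 39.697). Then |VT| = |T − V| = 40.302.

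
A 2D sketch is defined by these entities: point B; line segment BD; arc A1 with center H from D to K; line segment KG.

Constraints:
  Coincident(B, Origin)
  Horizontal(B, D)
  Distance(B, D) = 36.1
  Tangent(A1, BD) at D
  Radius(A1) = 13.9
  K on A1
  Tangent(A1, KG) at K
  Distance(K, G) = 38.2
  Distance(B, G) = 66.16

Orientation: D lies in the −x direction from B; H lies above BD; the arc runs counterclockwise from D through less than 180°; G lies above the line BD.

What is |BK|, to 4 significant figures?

30.05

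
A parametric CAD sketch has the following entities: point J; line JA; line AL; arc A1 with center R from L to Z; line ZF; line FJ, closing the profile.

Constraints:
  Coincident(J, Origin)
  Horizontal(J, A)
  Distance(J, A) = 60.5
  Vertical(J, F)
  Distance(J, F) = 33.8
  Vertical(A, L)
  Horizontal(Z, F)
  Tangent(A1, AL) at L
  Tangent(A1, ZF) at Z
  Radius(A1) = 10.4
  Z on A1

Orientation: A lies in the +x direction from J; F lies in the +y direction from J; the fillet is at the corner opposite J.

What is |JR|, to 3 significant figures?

55.3

JF is vertical with |JF| = 33.8 and F on the +y side, so F = (0.00, 33.8). The virtual corner opposite J is at (60.5, 33.8). The tangent condition forces RL to be normal to AL and the tangent condition forces RZ to be normal to ZF, with radius 10.4, so the center R sits 10.4 in from both sides at R = (50.1, 23.4). Then |JR| = |R − J| = 55.3.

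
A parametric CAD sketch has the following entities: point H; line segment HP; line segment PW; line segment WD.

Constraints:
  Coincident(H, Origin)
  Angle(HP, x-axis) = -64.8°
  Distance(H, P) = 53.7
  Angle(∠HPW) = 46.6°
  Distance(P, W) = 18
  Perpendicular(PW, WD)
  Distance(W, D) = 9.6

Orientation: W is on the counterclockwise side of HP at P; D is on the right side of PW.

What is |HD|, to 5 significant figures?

52.160

H is at the origin; HP runs at -64.8° with length 53.7, so P = 53.7·(cos -64.8°, sin -64.8°) = (22.864, -48.589). ∠HPW = 46.6°, so PW runs at -64.8° + (180° − 46.6°) = 68.600° from the x-axis; with |PW| = 18.0, W = P + 18.0·(cos 68.600°, sin 68.600°) = (29.432, -31.830). PW ⟂ WD; with |WD| = 9.6 on the right of PW, D = W + 9.6·(0.93106, -0.36488) = (38.370, -35.333). Then |HD| = |D − H| = 52.160.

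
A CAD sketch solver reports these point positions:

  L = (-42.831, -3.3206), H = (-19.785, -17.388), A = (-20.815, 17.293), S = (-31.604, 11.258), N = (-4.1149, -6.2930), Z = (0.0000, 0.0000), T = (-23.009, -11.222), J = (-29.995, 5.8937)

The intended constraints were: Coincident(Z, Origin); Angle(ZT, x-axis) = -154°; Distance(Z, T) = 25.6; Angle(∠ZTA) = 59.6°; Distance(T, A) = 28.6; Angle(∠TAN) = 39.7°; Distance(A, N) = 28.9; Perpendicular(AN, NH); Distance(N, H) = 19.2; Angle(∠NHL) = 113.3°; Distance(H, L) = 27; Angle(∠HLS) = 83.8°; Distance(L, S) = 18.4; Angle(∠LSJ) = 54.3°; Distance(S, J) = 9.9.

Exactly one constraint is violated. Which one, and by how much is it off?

Distance(S, J) = 9.9 — off by 4.30.

Z = (0.00, 0.00) ✓; ZT at -154.0° ✓; |ZT| = 25.60 ✓; ∠ZTA = 59.60° ✓; |TA| = 28.60 ✓; ∠TAN = 39.70° ✓; |AN| = 28.90 ✓; ∠(AN, NH) = 90.00° ✓; |NH| = 19.20 ✓; ∠NHL = 113.3° ✓; |HL| = 27.00 ✓; ∠HLS = 83.80° ✓; |LS| = 18.40 ✓; ∠LSJ = 54.30° ✓; |SJ| = 5.600 ✗.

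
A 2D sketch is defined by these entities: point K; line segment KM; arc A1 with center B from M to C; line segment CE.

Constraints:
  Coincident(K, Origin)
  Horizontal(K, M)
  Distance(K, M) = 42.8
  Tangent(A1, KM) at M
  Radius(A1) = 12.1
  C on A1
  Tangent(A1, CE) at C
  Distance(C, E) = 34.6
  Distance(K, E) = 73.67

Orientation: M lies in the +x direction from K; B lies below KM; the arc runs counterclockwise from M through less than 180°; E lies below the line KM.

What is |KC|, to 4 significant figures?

39.73

K is at the origin; K and M share the same y with |KM| = 42.8 and M on the +x side, so M = (42.80, 0.000). A1 meets KM tangentially, so BM is at right angles to KM, so B = M + (0, -12.1) = (42.80, -12.10). Since BC ⟂ CE (tangency), |BE| = √(12.1² + 34.6²) = 36.65 regardless of where C sits on A1. So E lies on both circle(K, 73.67) and circle(B, 36.65); the below-KM intersection is E = (57.96, -45.47). C is the foot of the tangent from E: C = (34.05, -20.46).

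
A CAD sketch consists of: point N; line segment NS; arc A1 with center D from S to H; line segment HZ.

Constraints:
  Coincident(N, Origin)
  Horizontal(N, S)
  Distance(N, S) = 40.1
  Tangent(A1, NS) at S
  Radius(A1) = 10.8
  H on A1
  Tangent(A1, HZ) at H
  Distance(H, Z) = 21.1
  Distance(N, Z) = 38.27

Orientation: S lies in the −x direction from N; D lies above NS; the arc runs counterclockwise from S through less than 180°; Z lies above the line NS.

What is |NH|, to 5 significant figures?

30.742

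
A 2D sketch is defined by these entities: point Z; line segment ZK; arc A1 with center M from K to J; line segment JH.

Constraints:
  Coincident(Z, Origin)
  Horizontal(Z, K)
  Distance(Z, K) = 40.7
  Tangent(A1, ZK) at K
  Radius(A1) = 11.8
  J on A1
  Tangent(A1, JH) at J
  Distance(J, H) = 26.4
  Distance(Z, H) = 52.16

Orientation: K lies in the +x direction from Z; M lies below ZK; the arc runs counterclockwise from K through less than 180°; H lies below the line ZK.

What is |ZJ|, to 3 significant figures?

32.2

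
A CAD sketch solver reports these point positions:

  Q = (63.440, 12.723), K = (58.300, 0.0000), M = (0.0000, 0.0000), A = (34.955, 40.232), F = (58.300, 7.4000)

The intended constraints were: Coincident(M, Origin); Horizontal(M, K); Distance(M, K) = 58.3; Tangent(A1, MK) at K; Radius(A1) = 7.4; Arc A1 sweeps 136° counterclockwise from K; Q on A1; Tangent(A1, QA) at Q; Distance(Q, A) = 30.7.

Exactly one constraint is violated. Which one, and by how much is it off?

Distance(Q, A) = 30.7 — off by 8.90.

M = (0.00, 0.00) ✓; M.y = 0.00, K.y = 0.00 ✓; |MK| = 58.30 ✓; ∠(FK, KM) = 90.00° ✓; |FK| = 7.400 ✓; bearing(F→Q) − bearing(F→K) = 136.0° ✓; |FQ| = 7.400 ✓; ∠(FQ, QA) = 90.00° ✓; |QA| = 39.60 ✗.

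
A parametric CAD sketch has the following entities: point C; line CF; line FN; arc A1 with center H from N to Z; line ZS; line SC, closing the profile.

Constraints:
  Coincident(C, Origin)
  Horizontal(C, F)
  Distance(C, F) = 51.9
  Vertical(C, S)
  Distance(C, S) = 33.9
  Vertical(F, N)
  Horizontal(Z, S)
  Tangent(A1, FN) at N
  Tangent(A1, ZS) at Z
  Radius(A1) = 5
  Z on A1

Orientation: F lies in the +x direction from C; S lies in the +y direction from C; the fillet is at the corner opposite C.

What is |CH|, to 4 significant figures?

55.09

C is at the origin; CF is horizontal with |CF| = 51.9 and F on the +x side, so F = (51.90, 0.000). CS is vertical with |CS| = 33.9 and S on the +y side, so S = (0.000, 33.90). The virtual corner opposite C is at (51.90, 33.90). Since A1 is tangent to FN there, HN ⟂ FN and since A1 is tangent to ZS there, HZ ⟂ ZS, with radius 5.0, so the center H sits 5.0 in from both sides at H = (46.90, 28.90). Then |CH| = |H − C| = 55.09.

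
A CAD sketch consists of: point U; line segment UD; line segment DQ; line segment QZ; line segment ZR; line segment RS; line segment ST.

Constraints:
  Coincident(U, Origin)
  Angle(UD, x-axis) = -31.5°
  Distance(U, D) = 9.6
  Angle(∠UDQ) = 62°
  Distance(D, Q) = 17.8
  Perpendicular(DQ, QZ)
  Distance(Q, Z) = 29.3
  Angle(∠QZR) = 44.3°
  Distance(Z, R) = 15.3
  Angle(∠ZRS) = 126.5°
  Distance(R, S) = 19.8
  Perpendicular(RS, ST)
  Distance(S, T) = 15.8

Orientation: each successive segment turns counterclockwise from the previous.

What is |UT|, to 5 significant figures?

22.533

U is at the origin; UD runs at -31.5° with length 9.6, so D = (8.1853, -5.0160). ∠UDQ = 62.0° gives DQ at 86.500° from the x-axis; with |DQ| = 17.8, Q = (9.2720, 12.751). DQ is perpendicular to QZ, so QZ runs at 176.50°; with |QZ| = 29.3, Z = (-19.973, 14.540). ∠QZR = 44.3° gives ZR at -47.800° from the x-axis; with |ZR| = 15.3, R = (-9.6960, 3.2052). ∠ZRS = 126.5° gives RS at 5.7000° from the x-axis; with |RS| = 19.8, S = (10.006, 5.1718). RS is perpendicular to ST, so ST runs at 95.700°; with |ST| = 15.8, T = (8.4368, 20.894). Then |UT| = |T − U| = 22.533.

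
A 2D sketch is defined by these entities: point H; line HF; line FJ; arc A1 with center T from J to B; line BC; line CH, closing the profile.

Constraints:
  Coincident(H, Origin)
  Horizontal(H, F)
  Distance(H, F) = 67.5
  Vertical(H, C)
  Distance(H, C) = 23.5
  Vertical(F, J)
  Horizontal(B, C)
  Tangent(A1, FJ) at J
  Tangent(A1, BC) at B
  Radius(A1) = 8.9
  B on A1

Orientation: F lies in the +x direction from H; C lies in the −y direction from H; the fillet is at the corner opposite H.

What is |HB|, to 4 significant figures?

63.14

The virtual corner opposite H is at (67.50, -23.50). The tangent condition forces TJ to be normal to FJ and tangency of A1 to BC means the radius TB is perpendicular to BC, with radius 8.9, so the center T sits 8.9 in from both sides at T = (58.60, -14.60). That places the tangent points at J = (67.50, -14.60) on FJ and B = (58.60, -23.50) on BC. Then |HB| = |B − H| = 63.14.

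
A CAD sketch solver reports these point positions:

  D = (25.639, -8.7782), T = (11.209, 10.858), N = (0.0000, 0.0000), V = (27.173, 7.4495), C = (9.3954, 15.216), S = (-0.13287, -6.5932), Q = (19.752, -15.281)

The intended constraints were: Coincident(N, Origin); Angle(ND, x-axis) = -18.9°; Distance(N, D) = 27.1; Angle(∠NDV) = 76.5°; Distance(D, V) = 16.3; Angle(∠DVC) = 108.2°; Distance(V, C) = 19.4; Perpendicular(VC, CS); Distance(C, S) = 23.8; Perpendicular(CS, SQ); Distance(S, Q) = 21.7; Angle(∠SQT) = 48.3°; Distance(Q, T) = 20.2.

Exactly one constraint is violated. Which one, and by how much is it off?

Distance(Q, T) = 20.2 — off by 7.30.

N = (0.00, 0.00) ✓; ND at -18.90° ✓; |ND| = 27.10 ✓; ∠NDV = 76.50° ✓; |DV| = 16.30 ✓; ∠DVC = 108.2° ✓; |VC| = 19.40 ✓; ∠(VC, CS) = 90.00° ✓; |CS| = 23.80 ✓; ∠(CS, SQ) = 90.00° ✓; |SQ| = 21.70 ✓; ∠SQT = 48.30° ✓; |QT| = 27.50 ✗.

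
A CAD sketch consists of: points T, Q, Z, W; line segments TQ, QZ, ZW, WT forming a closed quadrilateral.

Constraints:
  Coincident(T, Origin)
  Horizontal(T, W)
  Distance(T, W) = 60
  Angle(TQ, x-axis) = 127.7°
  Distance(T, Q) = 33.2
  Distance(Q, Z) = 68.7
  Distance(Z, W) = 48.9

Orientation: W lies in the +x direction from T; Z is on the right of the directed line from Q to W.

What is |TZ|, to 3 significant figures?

35.5

T is at the origin; TW is horizontal with |TW| = 60.0 and W in +x, so W = (60.0, 0). TQ runs at 127.7° with |TQ| = 33.2, so Q = (-20.3, 26.3). Z is determined by |QZ| = 68.7 and |ZW| = 48.9 together: it lies at the intersection of circle(Q, 68.7) and circle(W, 48.9). With |QW| = 84.5, the foot of the radical line on QW is 56.0 from Q and the perpendicular offset is √(68.7² − 56.0²) = 39.8. Taking the right-of-QW solution: Z = (20.6, -28.9).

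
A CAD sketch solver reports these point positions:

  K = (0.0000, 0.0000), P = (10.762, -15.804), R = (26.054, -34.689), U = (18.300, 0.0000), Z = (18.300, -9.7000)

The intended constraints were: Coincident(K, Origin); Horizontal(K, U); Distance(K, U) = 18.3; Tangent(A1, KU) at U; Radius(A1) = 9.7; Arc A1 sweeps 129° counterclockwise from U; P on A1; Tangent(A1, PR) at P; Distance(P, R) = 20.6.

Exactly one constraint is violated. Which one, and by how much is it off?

Distance(P, R) = 20.6 — off by 3.70.

K = (0.00, 0.00) ✓; K.y = 0.00, U.y = 0.00 ✓; |KU| = 18.30 ✓; ∠(ZU, UK) = 90.00° ✓; |ZU| = 9.700 ✓; bearing(Z→P) − bearing(Z→U) = 129.0° ✓; |ZP| = 9.699 ✓; ∠(ZP, PR) = 90.00° ✓; |PR| = 24.30 ✗.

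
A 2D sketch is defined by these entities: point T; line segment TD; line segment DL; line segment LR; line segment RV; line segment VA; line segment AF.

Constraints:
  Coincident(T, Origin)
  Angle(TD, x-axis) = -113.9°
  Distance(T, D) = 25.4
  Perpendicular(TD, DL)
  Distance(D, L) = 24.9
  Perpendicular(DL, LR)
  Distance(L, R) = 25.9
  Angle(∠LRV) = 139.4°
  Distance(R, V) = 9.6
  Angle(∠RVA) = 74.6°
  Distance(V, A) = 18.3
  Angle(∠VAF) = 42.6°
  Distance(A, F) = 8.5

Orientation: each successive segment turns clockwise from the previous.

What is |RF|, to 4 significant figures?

10.12

∠RVA = 74.6° gives VA at -79.90° from the x-axis; with |VA| = 18.3, A = (-10.69, -3.338). ∠VAF = 42.6° gives AF at 142.7° from the x-axis; with |AF| = 8.5, F = (-17.45, 1.813). Then |RF| = |F − R| = 10.12.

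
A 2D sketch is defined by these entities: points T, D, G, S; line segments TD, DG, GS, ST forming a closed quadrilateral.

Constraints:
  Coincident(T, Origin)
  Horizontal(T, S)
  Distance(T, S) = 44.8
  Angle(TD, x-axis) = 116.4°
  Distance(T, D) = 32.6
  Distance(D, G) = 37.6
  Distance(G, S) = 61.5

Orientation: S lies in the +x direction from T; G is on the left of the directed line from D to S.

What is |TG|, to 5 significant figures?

55.274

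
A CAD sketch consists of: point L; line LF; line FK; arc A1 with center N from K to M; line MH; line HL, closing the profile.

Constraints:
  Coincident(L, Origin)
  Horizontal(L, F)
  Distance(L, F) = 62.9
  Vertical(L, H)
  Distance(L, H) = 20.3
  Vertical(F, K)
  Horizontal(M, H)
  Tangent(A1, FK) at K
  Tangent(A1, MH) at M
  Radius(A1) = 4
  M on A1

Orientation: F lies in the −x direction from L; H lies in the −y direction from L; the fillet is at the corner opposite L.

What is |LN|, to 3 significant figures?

61.1

L is at the origin; L and F share the same y with |LF| = 62.9 and F on the −x side, so F = (-62.9, 0.00). LH is vertical with |LH| = 20.3 and H on the −y side, so H = (0.00, -20.3). The virtual corner opposite L is at (-62.9, -20.3). Since A1 is tangent to FK there, NK ⟂ FK and the tangent condition forces NM to be normal to MH, with radius 4.0, so the center N sits 4.0 in from both sides at N = (-58.9, -16.3). Then |LN| = |N − L| = 61.1.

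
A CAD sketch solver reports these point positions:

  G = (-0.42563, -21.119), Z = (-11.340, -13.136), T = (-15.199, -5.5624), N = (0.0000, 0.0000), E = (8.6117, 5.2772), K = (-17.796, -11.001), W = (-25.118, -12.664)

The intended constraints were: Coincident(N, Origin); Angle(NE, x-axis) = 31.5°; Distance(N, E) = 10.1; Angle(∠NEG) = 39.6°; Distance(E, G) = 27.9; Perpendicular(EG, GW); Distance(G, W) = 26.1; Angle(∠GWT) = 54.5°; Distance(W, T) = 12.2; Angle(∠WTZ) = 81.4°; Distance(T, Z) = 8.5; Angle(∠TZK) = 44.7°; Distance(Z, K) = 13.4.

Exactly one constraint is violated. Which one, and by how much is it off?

Distance(Z, K) = 13.4 — off by 6.60.

N = (0.00, 0.00) ✓; NE at 31.50° ✓; |NE| = 10.10 ✓; ∠NEG = 39.60° ✓; |EG| = 27.90 ✓; ∠(EG, GW) = 90.00° ✓; |GW| = 26.10 ✓; ∠GWT = 54.50° ✓; |WT| = 12.20 ✓; ∠WTZ = 81.40° ✓; |TZ| = 8.500 ✓; ∠TZK = 44.70° ✓; |ZK| = 6.800 ✗.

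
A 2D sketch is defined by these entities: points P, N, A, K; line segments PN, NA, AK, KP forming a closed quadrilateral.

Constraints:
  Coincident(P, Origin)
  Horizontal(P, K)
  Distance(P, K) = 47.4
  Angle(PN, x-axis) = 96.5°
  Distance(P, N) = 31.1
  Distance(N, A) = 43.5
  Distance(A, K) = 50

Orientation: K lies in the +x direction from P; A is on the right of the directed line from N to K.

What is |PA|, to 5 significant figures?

12.567

P is at the origin; PK is horizontal with |PK| = 47.4 and K in +x, so K = (47.4, 0). PN runs at 96.5° with |PN| = 31.1, so N = (-3.5206, 30.900). A is determined by |NA| = 43.5 and |AK| = 50.0 together: it lies at the intersection of circle(N, 43.5) and circle(K, 50.0). With |NK| = 59.563, the foot of the radical line on NK is 24.680 from N and the perpendicular offset is √(43.5² − 24.680²) = 35.821. Taking the right-of-NK solution: A = (-1.0053, -12.527).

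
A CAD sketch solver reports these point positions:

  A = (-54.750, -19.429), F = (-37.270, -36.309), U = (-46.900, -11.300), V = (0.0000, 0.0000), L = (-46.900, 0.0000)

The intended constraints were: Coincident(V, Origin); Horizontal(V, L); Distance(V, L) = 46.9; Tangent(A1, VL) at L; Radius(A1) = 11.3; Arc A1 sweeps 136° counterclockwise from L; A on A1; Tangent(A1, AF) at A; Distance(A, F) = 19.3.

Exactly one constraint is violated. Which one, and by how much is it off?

Distance(A, F) = 19.3 — off by 5.00.

V = (0.00, 0.00) ✓; V.y = 0.00, L.y = 0.00 ✓; |VL| = 46.90 ✓; ∠(UL, LV) = 90.00° ✓; |UL| = 11.30 ✓; bearing(U→A) − bearing(U→L) = 136.0° ✓; |UA| = 11.30 ✓; ∠(UA, AF) = 90.00° ✓; |AF| = 24.30 ✗.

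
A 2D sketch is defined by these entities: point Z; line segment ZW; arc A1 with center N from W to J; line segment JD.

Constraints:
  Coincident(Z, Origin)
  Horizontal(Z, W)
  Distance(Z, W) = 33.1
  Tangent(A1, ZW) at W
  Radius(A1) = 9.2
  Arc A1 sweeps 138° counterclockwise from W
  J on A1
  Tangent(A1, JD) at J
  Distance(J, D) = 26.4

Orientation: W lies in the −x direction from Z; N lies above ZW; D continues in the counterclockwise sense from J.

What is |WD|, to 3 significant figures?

36.3

Z is at the origin; Z and W share the same y with |ZW| = 33.1 and W on the −x side, so W = (-33.1, 0.00). Tangency of A1 to ZW means the radius NW is perpendicular to ZW, so N = W + (0, 9.2) = (-33.1, 9.20). On A1, W sits at bearing -90° from N; a 138° counterclockwise sweep puts J at bearing 48°, so J = N + 9.2·(cos 48°, sin 48°) = (-26.9, 16.0). A1 meets JD tangentially, so NJ is at right angles to JD, so JD runs along (−sin 48°, cos 48°); with |JD| = 26.4, D = (-46.6, 33.7). Then |WD| = |D − W| = 36.3.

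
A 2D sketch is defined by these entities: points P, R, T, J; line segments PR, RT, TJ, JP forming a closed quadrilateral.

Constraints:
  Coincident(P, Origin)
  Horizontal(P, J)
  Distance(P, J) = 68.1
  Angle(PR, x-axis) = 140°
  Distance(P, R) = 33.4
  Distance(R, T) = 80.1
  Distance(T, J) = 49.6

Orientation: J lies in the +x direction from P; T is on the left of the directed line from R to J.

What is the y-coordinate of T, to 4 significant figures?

46.39

Checks: |RT| = 80.10 ✓; |TJ| = 49.60 ✓.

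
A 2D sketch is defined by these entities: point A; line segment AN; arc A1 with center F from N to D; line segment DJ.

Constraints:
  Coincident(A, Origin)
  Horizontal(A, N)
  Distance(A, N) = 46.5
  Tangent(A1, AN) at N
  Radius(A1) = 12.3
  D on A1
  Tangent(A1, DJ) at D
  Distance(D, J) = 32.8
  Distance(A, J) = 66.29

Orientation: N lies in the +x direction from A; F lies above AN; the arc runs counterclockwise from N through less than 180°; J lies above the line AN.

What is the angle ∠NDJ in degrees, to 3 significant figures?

125°

A is at the origin; A and N share the same y with |AN| = 46.5 and N on the +x side, so N = (46.5, 0.00). Tangency of A1 to AN means the radius FN is perpendicular to AN, so F = N + (0, 12.3) = (46.5, 12.3). Since FD ⟂ DJ (tangency), |FJ| = √(12.3² + 32.8²) = 35.0 regardless of where D sits on A1. So J lies on both circle(A, 66.29) and circle(F, 35.0); the above-AN intersection is J = (46.4, 47.3). D is the foot of the tangent from J: D = (58.0, 16.6).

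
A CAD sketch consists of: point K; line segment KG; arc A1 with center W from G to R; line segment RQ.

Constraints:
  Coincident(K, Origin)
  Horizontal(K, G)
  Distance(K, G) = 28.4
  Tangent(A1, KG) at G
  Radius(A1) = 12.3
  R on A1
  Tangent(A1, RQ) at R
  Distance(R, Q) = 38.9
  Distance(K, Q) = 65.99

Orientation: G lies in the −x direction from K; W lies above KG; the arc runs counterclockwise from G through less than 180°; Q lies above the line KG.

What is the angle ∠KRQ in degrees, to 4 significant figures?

174.1°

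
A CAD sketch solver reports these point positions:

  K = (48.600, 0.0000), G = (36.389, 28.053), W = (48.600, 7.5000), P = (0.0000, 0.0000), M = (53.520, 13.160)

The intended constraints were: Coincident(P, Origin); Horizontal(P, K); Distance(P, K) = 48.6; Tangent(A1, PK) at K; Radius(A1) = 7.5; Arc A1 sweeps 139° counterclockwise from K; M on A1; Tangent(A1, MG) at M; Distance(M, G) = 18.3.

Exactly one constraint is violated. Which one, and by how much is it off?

Distance(M, G) = 18.3 — off by 4.40.

P = (0.00, 0.00) ✓; P.y = 0.00, K.y = 0.00 ✓; |PK| = 48.60 ✓; ∠(WK, KP) = 90.00° ✓; |WK| = 7.500 ✓; bearing(W→M) − bearing(W→K) = 139.0° ✓; |WM| = 7.499 ✓; ∠(WM, MG) = 90.00° ✓; |MG| = 22.70 ✗.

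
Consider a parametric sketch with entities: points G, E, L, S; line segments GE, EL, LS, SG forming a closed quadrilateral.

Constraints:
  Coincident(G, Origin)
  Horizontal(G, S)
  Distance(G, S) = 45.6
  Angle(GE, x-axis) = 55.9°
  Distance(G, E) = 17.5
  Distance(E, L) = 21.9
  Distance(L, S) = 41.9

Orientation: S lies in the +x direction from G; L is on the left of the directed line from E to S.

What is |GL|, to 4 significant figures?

39.37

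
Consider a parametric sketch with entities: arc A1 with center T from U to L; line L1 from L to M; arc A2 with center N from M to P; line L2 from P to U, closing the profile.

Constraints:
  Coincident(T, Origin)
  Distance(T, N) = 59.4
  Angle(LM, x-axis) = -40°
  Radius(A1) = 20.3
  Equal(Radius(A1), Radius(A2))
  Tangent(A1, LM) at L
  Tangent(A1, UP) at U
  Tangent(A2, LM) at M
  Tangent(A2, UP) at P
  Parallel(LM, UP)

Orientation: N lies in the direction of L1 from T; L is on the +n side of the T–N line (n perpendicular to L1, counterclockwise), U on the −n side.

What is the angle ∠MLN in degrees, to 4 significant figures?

18.87°

The slot axis is L1's direction at -40.0°, so u = (cos -40.0°, sin -40.0°) = (0.7660, -0.6428) and n = (−sin -40.0°, cos -40.0°) = (0.6428, 0.7660). T is at the origin and N lies 59.4 along u from T, so N = 59.4·u = (45.50, -38.18). Tangency of A1 to both parallel lines with radius 20.3 puts L and U at T ± 20.3·n: L = (13.05, 15.55), U = (-13.05, -15.55). Equal radii place M and P the same way about N: M = N + 20.3·n = (58.55, -22.63), P = N − 20.3·n = (32.45, -53.73). Then cos ∠MLN = LM·LN / (|LM||LN|), giving 18.87°.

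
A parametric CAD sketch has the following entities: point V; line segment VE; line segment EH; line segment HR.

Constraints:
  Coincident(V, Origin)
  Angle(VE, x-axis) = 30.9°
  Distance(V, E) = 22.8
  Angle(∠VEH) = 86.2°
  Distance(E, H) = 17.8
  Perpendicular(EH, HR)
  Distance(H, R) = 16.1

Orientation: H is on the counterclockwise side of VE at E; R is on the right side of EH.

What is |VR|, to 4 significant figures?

42.13

∠VEH = 86.2°, so EH runs at 30.9° + (180° − 86.2°) = 124.7° from the x-axis; with |EH| = 17.8, H = E + 17.8·(cos 124.7°, sin 124.7°) = (9.431, 26.34). EH ⟂ HR; with |HR| = 16.1 on the right of EH, R = H + 16.1·(0.8221, 0.5693) = (22.67, 35.51). Then |VR| = |R − V| = 42.13.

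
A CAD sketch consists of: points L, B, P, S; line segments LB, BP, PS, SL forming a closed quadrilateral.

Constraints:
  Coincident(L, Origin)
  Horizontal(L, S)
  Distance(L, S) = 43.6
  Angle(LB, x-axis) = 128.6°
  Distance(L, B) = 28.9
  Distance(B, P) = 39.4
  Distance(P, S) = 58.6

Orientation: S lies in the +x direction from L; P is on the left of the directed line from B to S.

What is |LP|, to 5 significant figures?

50.183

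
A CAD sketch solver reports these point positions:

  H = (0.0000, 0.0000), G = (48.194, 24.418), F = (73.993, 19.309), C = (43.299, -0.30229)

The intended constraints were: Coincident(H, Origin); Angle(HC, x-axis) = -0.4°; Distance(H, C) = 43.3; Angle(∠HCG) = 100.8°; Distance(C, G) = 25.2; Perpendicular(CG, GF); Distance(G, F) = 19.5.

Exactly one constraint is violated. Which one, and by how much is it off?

Distance(G, F) = 19.5 — off by 6.80.

H = (0.00, 0.00) ✓; HC at -0.4000° ✓; |HC| = 43.30 ✓; ∠HCG = 100.8° ✓; |CG| = 25.20 ✓; ∠(CG, GF) = 90.00° ✓; |GF| = 26.30 ✗.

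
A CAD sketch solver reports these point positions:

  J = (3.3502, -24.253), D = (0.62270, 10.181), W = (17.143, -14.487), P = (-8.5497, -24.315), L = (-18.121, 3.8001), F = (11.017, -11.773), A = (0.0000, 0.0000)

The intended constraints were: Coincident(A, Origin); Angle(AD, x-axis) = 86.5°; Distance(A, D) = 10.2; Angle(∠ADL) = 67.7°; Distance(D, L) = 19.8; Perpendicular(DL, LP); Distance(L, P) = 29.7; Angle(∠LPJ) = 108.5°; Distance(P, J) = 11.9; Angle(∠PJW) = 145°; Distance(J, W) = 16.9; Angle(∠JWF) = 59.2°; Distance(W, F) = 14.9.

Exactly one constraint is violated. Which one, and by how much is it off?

Distance(W, F) = 14.9 — off by 8.20.

A = (0.00, 0.00) ✓; AD at 86.50° ✓; |AD| = 10.20 ✓; ∠ADL = 67.70° ✓; |DL| = 19.80 ✓; ∠(DL, LP) = 90.00° ✓; |LP| = 29.70 ✓; ∠LPJ = 108.5° ✓; |PJ| = 11.90 ✓; ∠PJW = 145.0° ✓; |JW| = 16.90 ✓; ∠JWF = 59.20° ✓; |WF| = 6.700 ✗.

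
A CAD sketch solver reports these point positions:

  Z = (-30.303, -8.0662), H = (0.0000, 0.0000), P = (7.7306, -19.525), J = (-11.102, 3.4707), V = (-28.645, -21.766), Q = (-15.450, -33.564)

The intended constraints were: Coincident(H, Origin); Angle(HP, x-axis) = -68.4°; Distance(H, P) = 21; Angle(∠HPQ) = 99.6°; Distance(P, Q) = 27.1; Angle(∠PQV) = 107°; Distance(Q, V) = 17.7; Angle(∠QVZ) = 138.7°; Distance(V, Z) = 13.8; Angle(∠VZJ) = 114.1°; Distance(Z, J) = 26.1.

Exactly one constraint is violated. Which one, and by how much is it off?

Distance(Z, J) = 26.1 — off by 3.70.

H = (0.00, 0.00) ✓; HP at -68.40° ✓; |HP| = 21.00 ✓; ∠HPQ = 99.60° ✓; |PQ| = 27.10 ✓; ∠PQV = 107.0° ✓; |QV| = 17.70 ✓; ∠QVZ = 138.7° ✓; |VZ| = 13.80 ✓; ∠VZJ = 114.1° ✓; |ZJ| = 22.40 ✗.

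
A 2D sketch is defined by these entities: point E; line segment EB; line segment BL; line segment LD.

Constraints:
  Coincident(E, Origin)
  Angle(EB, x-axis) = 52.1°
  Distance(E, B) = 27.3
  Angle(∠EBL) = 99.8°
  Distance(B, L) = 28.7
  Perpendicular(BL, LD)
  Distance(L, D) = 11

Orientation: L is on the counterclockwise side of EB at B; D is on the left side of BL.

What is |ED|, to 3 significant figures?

36.9

E is at the origin; EB runs at 52.1° with length 27.3, so B = 27.3·(cos 52.1°, sin 52.1°) = (16.8, 21.5). ∠EBL = 99.8°, so BL runs at 52.1° + (180° − 99.8°) = 132° from the x-axis; with |BL| = 28.7, L = B + 28.7·(cos 132°, sin 132°) = (-2.55, 42.8). The perpendicularity gives LD at right angles to BL; with |LD| = 11.0 on the left of BL, D = L + 11.0·(-0.740, -0.673) = (-10.7, 35.4). Then |ED| = |D − E| = 36.9.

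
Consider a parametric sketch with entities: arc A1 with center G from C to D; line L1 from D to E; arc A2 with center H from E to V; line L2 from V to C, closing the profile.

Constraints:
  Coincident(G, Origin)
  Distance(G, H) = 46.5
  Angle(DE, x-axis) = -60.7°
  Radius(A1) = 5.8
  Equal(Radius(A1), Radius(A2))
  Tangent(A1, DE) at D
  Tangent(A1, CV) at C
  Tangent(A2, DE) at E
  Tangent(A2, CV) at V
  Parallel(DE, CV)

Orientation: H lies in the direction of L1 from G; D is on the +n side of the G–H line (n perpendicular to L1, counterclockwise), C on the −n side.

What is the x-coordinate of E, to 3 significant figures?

27.8

Tangency of A1 to both parallel lines with radius 5.8 puts D and C at G ± 5.8·n: D = (5.06, 2.84), C = (-5.06, -2.84). Equal radii place E and V the same way about H: E = H + 5.8·n = (27.8, -37.7), V = H − 5.8·n = (17.7, -43.4). So E.x = 27.8.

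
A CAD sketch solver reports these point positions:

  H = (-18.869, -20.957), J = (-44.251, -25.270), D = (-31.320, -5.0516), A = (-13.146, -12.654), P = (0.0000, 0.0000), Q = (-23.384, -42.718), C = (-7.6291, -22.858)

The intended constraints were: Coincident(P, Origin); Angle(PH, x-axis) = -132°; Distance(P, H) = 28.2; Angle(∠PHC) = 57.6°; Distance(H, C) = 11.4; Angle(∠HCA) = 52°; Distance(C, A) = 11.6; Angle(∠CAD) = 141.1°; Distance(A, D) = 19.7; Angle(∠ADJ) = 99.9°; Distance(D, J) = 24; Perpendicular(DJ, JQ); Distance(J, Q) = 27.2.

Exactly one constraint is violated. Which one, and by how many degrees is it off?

Perpendicular(DJ, JQ) — off by 7.30°.

P = (0.00, 0.00) ✓; PH at -132.0° ✓; |PH| = 28.20 ✓; ∠PHC = 57.60° ✓; |HC| = 11.40 ✓; ∠HCA = 52.00° ✓; |CA| = 11.60 ✓; ∠CAD = 141.1° ✓; |AD| = 19.70 ✓; ∠ADJ = 99.90° ✓; |DJ| = 24.00 ✓; ∠(DJ, JQ) = 82.70° ✗; |JQ| = 27.20 ✓.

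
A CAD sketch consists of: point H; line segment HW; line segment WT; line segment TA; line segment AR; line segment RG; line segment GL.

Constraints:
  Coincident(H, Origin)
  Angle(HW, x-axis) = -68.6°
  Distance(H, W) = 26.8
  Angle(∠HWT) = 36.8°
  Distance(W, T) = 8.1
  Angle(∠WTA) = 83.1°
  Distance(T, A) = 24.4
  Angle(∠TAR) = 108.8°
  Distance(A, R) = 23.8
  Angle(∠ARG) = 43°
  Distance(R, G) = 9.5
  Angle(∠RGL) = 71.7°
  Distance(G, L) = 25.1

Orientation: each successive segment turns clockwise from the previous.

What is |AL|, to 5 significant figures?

17.521

∠ARG = 43.0° gives RG at -156.90° from the x-axis; with |RG| = 9.5, G = (31.791, -13.470). ∠RGL = 71.7° gives GL at 94.800° from the x-axis; with |GL| = 25.1, L = (29.691, 11.542). Then |AL| = |L − A| = 17.521.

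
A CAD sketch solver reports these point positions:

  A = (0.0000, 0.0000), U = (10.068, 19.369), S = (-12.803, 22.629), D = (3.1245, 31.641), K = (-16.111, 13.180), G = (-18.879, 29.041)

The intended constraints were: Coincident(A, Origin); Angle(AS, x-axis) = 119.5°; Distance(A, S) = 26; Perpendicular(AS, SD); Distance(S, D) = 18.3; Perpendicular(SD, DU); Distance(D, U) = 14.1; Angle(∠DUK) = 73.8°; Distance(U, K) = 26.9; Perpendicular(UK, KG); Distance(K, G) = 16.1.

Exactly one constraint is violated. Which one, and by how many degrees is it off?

Perpendicular(UK, KG) — off by 3.40°.

A = (0.00, 0.00) ✓; AS at 119.5° ✓; |AS| = 26.00 ✓; ∠(AS, SD) = 90.00° ✓; |SD| = 18.30 ✓; ∠(SD, DU) = 90.00° ✓; |DU| = 14.10 ✓; ∠DUK = 73.80° ✓; |UK| = 26.90 ✓; ∠(UK, KG) = 93.40° ✗; |KG| = 16.10 ✓.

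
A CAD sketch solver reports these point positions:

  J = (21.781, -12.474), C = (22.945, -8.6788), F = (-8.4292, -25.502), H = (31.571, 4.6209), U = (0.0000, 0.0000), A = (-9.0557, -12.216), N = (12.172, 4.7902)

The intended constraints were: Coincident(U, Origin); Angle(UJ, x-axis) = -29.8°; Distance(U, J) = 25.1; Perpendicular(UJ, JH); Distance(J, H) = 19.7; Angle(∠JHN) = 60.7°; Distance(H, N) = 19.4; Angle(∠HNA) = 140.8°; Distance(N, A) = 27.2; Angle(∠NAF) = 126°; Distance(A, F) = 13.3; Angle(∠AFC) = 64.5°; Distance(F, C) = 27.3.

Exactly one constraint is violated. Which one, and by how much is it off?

Distance(F, C) = 27.3 — off by 8.30.

U = (0.00, 0.00) ✓; UJ at -29.80° ✓; |UJ| = 25.10 ✓; ∠(UJ, JH) = 90.00° ✓; |JH| = 19.70 ✓; ∠JHN = 60.70° ✓; |HN| = 19.40 ✓; ∠HNA = 140.8° ✓; |NA| = 27.20 ✓; ∠NAF = 126.0° ✓; |AF| = 13.30 ✓; ∠AFC = 64.50° ✓; |FC| = 35.60 ✗.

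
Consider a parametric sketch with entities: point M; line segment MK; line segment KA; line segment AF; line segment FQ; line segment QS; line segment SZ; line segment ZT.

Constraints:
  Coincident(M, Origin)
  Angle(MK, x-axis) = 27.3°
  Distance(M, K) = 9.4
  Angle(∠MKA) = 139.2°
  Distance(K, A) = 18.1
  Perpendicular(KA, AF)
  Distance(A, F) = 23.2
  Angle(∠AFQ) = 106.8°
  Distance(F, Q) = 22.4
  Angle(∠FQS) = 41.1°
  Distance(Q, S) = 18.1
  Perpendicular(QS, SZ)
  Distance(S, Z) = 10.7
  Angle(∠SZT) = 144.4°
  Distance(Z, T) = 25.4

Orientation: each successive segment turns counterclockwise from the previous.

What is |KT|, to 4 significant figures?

50.18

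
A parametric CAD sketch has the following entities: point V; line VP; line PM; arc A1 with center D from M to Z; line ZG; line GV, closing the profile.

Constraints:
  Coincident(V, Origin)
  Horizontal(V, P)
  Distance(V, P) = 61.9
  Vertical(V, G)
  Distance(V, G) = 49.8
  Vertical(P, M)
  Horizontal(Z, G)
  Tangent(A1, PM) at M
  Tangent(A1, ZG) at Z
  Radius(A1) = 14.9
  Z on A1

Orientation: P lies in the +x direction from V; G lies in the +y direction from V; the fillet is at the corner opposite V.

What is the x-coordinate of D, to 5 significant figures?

47.000

V is at the origin; V and P share the same y with |VP| = 61.9 and P on the +x side, so P = (61.900, 0.0000). VG is vertical with |VG| = 49.8 and G on the +y side, so G = (0.0000, 49.800). The virtual corner opposite V is at (61.900, 49.800). A1 meets PM tangentially, so DM is at right angles to PM and tangency of A1 to ZG means the radius DZ is perpendicular to ZG, with radius 14.9, so the center D sits 14.9 in from both sides at D = (47.000, 34.900). So D.x = 47.000.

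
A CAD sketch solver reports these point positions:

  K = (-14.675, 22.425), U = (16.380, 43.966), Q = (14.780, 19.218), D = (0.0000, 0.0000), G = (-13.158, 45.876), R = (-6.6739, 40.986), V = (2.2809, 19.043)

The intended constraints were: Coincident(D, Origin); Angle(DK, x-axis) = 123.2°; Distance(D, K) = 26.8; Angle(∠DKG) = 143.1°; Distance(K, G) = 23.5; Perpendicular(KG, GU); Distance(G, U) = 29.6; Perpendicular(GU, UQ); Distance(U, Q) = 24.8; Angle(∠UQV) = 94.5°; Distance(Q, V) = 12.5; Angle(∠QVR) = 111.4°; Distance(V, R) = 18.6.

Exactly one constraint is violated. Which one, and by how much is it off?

Distance(V, R) = 18.6 — off by 5.10.

D = (0.00, 0.00) ✓; DK at 123.2° ✓; |DK| = 26.80 ✓; ∠DKG = 143.1° ✓; |KG| = 23.50 ✓; ∠(KG, GU) = 90.00° ✓; |GU| = 29.60 ✓; ∠(GU, UQ) = 90.00° ✓; |UQ| = 24.80 ✓; ∠UQV = 94.50° ✓; |QV| = 12.50 ✓; ∠QVR = 111.4° ✓; |VR| = 23.70 ✗.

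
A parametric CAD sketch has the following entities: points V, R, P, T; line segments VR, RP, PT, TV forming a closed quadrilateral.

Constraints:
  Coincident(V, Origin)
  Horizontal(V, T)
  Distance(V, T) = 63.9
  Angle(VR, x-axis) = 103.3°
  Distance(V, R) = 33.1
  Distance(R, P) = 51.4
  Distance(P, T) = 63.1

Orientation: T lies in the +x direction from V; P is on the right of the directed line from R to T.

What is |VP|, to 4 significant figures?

18.31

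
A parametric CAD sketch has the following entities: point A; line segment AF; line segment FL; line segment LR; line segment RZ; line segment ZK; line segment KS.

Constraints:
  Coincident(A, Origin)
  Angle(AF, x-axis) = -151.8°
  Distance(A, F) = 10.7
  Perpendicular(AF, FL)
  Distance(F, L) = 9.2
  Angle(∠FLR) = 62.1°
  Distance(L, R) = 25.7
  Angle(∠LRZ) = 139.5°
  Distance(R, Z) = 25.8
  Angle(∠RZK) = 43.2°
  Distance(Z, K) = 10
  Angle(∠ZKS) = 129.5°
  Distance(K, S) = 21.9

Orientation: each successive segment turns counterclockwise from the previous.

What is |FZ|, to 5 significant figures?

41.911

A is at the origin; AF runs at -151.8° with length 10.7, so F = (-9.4299, -5.0563). AF ⟂ FL, so FL runs at -61.800°; with |FL| = 9.2, L = (-5.0825, -13.164). ∠FLR = 62.1° gives LR at 56.100° from the x-axis; with |LR| = 25.7, R = (9.2516, 8.1670). ∠LRZ = 139.5° gives RZ at 96.600° from the x-axis; with |RZ| = 25.8, Z = (6.2862, 33.796). Then |FZ| = |Z − F| = 41.911.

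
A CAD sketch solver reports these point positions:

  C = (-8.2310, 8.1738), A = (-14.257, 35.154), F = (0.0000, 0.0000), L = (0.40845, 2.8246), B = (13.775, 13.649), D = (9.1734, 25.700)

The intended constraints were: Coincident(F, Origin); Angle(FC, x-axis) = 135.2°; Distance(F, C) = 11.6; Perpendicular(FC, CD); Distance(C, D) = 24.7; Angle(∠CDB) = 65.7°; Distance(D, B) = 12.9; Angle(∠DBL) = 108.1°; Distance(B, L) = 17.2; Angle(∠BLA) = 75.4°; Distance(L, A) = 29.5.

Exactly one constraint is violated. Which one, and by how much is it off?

Distance(L, A) = 29.5 — off by 6.00.

F = (0.00, 0.00) ✓; FC at 135.2° ✓; |FC| = 11.60 ✓; ∠(FC, CD) = 90.00° ✓; |CD| = 24.70 ✓; ∠CDB = 65.70° ✓; |DB| = 12.90 ✓; ∠DBL = 108.1° ✓; |BL| = 17.20 ✓; ∠BLA = 75.40° ✓; |LA| = 35.50 ✗.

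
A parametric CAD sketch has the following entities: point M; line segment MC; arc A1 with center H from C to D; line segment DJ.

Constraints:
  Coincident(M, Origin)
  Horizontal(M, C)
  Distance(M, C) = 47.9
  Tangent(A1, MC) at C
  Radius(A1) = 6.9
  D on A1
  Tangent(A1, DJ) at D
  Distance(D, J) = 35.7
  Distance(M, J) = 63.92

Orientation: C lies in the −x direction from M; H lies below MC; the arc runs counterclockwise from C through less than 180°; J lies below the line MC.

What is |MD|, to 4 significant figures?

55.28

M is at the origin; M and C share the same y with |MC| = 47.9 and C on the −x side, so C = (-47.90, 0.000). A1 meets MC tangentially, so HC is at right angles to MC, so H = C + (0, -6.9) = (-47.90, -6.900). Since HD ⟂ DJ (tangency), |HJ| = √(6.9² + 35.7²) = 36.36 regardless of where D sits on A1. So J lies on both circle(M, 63.92) and circle(H, 36.36); the below-MC intersection is J = (-47.06, -43.25). D is the foot of the tangent from J: D = (-54.64, -8.365).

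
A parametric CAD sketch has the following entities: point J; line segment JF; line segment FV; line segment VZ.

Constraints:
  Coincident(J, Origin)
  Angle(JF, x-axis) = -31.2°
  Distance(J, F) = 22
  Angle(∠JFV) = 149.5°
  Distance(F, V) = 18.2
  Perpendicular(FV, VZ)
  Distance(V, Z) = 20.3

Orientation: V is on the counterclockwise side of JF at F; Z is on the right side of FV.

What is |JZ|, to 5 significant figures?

48.689

J is at the origin; JF runs at -31.2° with length 22.0, so F = 22.0·(cos -31.2°, sin -31.2°) = (18.818, -11.397). ∠JFV = 149.5°, so FV runs at -31.2° + (180° − 149.5°) = -0.70000° from the x-axis; with |FV| = 18.2, V = F + 18.2·(cos -0.70000°, sin -0.70000°) = (37.017, -11.619). FV is perpendicular to VZ; with |VZ| = 20.3 on the right of FV, Z = V + 20.3·(-0.012217, -0.99993) = (36.769, -31.917). Then |JZ| = |Z − J| = 48.689.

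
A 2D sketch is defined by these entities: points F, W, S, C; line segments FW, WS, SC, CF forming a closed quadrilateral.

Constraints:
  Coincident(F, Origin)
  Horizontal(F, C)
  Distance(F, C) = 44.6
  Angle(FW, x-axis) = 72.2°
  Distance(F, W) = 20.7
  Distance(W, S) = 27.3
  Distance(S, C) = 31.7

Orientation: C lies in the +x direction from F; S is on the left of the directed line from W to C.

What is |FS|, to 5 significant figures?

43.215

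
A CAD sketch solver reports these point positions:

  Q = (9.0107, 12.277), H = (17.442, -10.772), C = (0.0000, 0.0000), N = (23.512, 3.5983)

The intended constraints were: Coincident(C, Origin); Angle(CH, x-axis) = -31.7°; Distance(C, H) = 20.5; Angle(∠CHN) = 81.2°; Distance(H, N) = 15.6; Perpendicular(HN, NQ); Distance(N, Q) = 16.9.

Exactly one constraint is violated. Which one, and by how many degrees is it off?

Perpendicular(HN, NQ) — off by 8.00°.

C = (0.00, 0.00) ✓; CH at -31.70° ✓; |CH| = 20.50 ✓; ∠CHN = 81.20° ✓; |HN| = 15.60 ✓; ∠(HN, NQ) = 82.00° ✗; |NQ| = 16.90 ✓.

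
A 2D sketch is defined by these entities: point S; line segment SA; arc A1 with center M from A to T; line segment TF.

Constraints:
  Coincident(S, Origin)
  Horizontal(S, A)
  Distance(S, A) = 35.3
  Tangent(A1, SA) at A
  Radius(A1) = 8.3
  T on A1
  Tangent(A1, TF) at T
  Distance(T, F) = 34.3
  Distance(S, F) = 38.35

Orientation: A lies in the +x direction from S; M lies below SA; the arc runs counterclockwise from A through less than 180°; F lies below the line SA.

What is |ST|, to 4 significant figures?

28.18

Checks: ∠(MA, AS) = 90.00° ✓; |MT| = 8.300 ✓; ∠(MT, TF) = 90.00° ✓; |TF| = 34.30 ✓; |SF| = 38.35 ✓.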